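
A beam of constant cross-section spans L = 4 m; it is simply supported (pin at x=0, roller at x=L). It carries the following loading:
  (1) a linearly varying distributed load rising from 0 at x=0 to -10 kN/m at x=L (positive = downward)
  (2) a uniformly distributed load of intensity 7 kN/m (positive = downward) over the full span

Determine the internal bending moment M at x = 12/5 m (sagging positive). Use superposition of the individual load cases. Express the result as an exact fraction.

M(12/5) = 16/5 kN·m

Load 1 — triangular load w₀=-10 kN/m (0→w₀ over full span):
  M_1 = w₀Lx/6 - w₀x³/(6L) = (-10)·4·(12/5)/6 - (-10)·(12/5)³/(6·4) = -256/25 kN·m
Load 2 — uniform load w=7 kN/m over full span:
  M_2 = wx(L-x)/2 = 7·(12/5)·(4-(12/5))/2 = 336/25 kN·m
Superposition: M = Σ M_i = 16/5 kN·m ≈ 3.200000 kN·m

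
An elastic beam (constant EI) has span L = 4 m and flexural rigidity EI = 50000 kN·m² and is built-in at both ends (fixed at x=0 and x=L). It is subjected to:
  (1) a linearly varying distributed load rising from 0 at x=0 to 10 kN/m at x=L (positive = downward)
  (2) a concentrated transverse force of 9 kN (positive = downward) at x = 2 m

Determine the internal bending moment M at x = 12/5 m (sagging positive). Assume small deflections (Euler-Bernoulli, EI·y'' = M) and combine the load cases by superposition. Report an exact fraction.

M(12/5) = 901/150 kN·m

Load 1 — triangular load w₀=10 kN/m (0→w₀ over full span):
  M_1 = 3w₀Lx/20 - w₀L²/30 - w₀x³/(6L) = 3·10·4·(12/5)/20 - 10·4²/30 - 10·(12/5)³/(6·4) = 248/75 kN·m
Load 2 — point force P=9 kN at a=2 m (b=L-a=2):
  M_2 = Pa²(a+3b)(L-x)/L³ - Pa²b/L²  [x>a] = 9·2²·(2+3·2)·(4-(12/5))/4³ - 9·2²·2/4² = 27/10 kN·m
Superposition: M = Σ M_i = 901/150 kN·m ≈ 6.006667 kN·m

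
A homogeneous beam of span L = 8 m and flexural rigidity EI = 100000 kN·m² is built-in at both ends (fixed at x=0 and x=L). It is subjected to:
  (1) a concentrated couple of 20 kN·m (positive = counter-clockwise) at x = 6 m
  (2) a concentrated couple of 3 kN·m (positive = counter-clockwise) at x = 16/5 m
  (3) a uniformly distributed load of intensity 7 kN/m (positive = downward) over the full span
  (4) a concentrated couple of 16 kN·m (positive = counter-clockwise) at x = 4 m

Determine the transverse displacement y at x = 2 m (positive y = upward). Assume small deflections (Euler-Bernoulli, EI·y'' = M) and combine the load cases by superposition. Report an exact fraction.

Load 1 — applied couple M₀=20 kN·m at a=6 m (b=L-a=2):
  y_1 = (R_Ax³/6 - M_Ax²/2)/EI  [x≤a] with R_A=45/16, M_A=25/4 = ((45/16)·2³/6 - (25/4)·2²/2)/100000 = -7/80000 m
Load 2 — applied couple M₀=3 kN·m at a=16/5 m (b=L-a=24/5):
  y_2 = (R_Ax³/6 - M_Ax²/2)/EI  [x≤a] with R_A=27/50, M_A=9/25 = ((27/50)·2³/6 - (9/25)·2²/2)/100000 = 0 m
Load 3 — uniform load w=7 kN/m over full span:
  y_3 = -wx²(L-x)²/(24EI) = -7·2²·(8-2)²/(24·100000) = -21/50000 m
Load 4 — applied couple M₀=16 kN·m at a=4 m (b=L-a=4):
  y_4 = (R_Ax³/6 - M_Ax²/2)/EI  [x≤a] with R_A=3, M_A=4 = (3·2³/6 - 4·2²/2)/100000 = -1/25000 m
Superposition: y = Σ y_i = -219/400000 m ≈ -0.000548 m

y(2) = -219/400000 m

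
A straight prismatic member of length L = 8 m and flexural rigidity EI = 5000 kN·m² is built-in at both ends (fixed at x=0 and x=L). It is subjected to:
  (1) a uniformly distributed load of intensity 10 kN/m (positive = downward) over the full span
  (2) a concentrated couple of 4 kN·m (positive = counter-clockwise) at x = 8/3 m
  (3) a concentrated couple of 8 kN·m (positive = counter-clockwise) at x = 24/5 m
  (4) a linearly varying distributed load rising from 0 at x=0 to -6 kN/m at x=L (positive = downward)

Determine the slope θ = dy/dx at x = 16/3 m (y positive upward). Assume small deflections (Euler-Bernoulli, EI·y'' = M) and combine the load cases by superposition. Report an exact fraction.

θ(16/3) = 2036/421875 rad

Load 1 — uniform load w=10 kN/m over full span:
  θ_1 = -wx(L-x)(L-2x)/(12EI) = -10·(16/3)·(8-(16/3))·(8-2·(16/3))/(12·5000) = 64/10125 rad
Load 2 — applied couple M₀=4 kN·m at a=8/3 m (b=L-a=16/3):
  θ_2 = (R_Ax²/2 - M_Ax - M₀(x-a))/EI  [x>a] with R_A=2/3, M_A=0 = ((2/3)·(16/3)²/2 - 0·(16/3) - 4·((16/3)-(8/3)))/5000 = -4/16875 rad
Load 3 — applied couple M₀=8 kN·m at a=24/5 m (b=L-a=16/5):
  θ_3 = (R_Ax²/2 - M_Ax - M₀(x-a))/EI  [x>a] with R_A=36/25, M_A=64/25 = ((36/25)·(16/3)²/2 - (64/25)·(16/3) - 8·((16/3)-(24/5)))/5000 = 8/15625 rad
Load 4 — triangular load w₀=-6 kN/m (0→w₀ over full span):
  θ_4 = -w₀(2x(L-x)(L-2x)(x+2L)+x²(L-x)²)/(120LEI) = -(-6)·(2·(16/3)·(8-(16/3))·(8-2·(16/3))·((16/3)+2·8)+(16/3)²·(8-(16/3))²)/(120·8·5000) = -448/253125 rad
Superposition: θ = Σ θ_i = 2036/421875 rad ≈ 0.004826 rad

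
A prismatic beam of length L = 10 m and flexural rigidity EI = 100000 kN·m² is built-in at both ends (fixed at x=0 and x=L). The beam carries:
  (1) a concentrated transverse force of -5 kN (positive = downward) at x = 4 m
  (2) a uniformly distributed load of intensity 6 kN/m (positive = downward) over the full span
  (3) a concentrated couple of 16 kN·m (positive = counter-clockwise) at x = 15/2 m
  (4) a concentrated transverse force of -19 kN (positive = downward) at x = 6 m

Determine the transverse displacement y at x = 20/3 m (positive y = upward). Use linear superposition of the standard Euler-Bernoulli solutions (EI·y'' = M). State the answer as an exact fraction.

Load 1 — point force P=-5 kN at a=4 m (b=L-a=6):
  y_1 = -Pa²(L-x)²(3bL-(3b+a)(L-x))/(6L³EI)  [x>a] = -(-5)·4²·(10-(20/3))²·(3·6·10-(3·6+4)·(10-(20/3)))/(6·10³·100000) = 8/50625 m
Load 2 — uniform load w=6 kN/m over full span:
  y_2 = -wx²(L-x)²/(24EI) = -6·(20/3)²·(10-(20/3))²/(24·100000) = -1/810 m
Load 3 — applied couple M₀=16 kN·m at a=15/2 m (b=L-a=5/2):
  y_3 = (R_Ax³/6 - M_Ax²/2)/EI  [x≤a] with R_A=9/5, M_A=5 = ((9/5)·(20/3)³/6 - 5·(20/3)²/2)/100000 = -1/4500 m
Load 4 — point force P=-19 kN at a=6 m (b=L-a=4):
  y_4 = -Pa²(L-x)²(3bL-(3b+a)(L-x))/(6L³EI)  [x>a] = -(-19)·6²·(10-(20/3))²·(3·4·10-(3·4+6)·(10-(20/3)))/(6·10³·100000) = 19/25000 m
Superposition: y = Σ y_i = -1091/2025000 m ≈ -0.000539 m

y(20/3) = -1091/2025000 m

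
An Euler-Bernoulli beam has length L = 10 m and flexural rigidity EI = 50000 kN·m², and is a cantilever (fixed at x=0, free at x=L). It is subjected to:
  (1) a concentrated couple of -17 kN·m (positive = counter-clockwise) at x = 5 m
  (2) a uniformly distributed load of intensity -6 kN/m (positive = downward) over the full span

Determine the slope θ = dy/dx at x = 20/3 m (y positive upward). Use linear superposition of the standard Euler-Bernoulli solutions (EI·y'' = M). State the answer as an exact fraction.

Load 1 — applied couple M₀=-17 kN·m at a=5 m (b=L-a=5):
  θ_1 = M₀a/EI  [x>a] = (-17)·5/50000 = -17/10000 rad
Load 2 — uniform load w=-6 kN/m over full span:
  θ_2 = -wx(x²-3Lx+3L²)/(6EI) = -(-6)·(20/3)·((20/3)²-3·10·(20/3)+3·10²)/(6·50000) = 13/675 rad
Superposition: θ = Σ θ_i = 4741/270000 rad ≈ 0.017559 rad

θ(20/3) = 4741/270000 rad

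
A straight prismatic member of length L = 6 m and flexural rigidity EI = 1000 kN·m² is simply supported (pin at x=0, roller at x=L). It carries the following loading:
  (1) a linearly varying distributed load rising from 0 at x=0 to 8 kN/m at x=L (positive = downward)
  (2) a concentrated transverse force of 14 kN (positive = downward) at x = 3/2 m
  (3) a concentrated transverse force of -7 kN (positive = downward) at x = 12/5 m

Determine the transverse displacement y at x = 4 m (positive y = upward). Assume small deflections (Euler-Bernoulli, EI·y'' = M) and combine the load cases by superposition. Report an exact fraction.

y(4) = -635959/9000000 m

Load 1 — triangular load w₀=8 kN/m (0→w₀ over full span):
  y_1 = -w₀x(7L⁴-10L²x²+3x⁴)/(360LEI) = -8·4·(7·6⁴-10·6²·4²+3·4⁴)/(360·6·1000) = -68/1125 m
Load 2 — point force P=14 kN at a=3/2 m (b=L-a=9/2):
  y_2 = -Pa(L-x)(2Lx-a²-x²)/(6LEI)  [x>a] = -14·(3/2)·(6-4)·(2·6·4-(3/2)²-4²)/(6·6·1000) = -833/24000 m
Load 3 — point force P=-7 kN at a=12/5 m (b=L-a=18/5):
  y_3 = -Pa(L-x)(2Lx-a²-x²)/(6LEI)  [x>a] = -(-7)·(12/5)·(6-4)·(2·6·4-(12/5)²-4²)/(6·6·1000) = 1148/46875 m
Superposition: y = Σ y_i = -635959/9000000 m ≈ -0.070662 m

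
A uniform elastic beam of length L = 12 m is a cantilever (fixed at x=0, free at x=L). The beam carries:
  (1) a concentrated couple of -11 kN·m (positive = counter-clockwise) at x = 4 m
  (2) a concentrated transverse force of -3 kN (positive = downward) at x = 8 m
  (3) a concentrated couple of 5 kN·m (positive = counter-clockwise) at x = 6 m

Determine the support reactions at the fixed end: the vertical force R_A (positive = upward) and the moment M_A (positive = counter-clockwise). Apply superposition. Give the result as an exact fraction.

Load 1 — applied couple M₀=-11 kN·m at a=4 m (b=L-a=8):
  R_A = 0 kN
  M_A = -M₀ = -(-11) = 11 kN·m
Load 2 — point force P=-3 kN at a=8 m (b=L-a=4):
  R_A = P = (-3) = -3 kN
  M_A = Pa = (-3)·8 = -24 kN·m
Load 3 — applied couple M₀=5 kN·m at a=6 m (b=L-a=6):
  R_A = 0 kN
  M_A = -M₀ = -5 kN·m
Superposition: R_A = -3 kN, M_A = -18 kN·m

R_A = -3 kN, M_A = -18 kN·m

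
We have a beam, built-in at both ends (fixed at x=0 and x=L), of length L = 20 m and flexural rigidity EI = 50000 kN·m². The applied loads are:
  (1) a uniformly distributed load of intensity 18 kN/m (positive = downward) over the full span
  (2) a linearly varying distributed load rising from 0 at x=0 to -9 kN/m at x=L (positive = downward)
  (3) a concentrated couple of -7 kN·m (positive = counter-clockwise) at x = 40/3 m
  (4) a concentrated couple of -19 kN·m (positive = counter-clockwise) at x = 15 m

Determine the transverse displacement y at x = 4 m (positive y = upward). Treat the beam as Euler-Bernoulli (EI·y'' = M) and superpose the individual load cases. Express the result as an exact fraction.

y(4) = -1055867/22500000 m

Load 1 — uniform load w=18 kN/m over full span:
  y_1 = -wx²(L-x)²/(24EI) = -18·4²·(20-4)²/(24·50000) = -192/3125 m
Load 2 — triangular load w₀=-9 kN/m (0→w₀ over full span):
  y_2 = -w₀x²(L-x)²(x+2L)/(120LEI) = -(-9)·4²·(20-4)²·(4+2·20)/(120·20·50000) = 1056/78125 m
Load 3 — applied couple M₀=-7 kN·m at a=40/3 m (b=L-a=20/3):
  y_3 = (R_Ax³/6 - M_Ax²/2)/EI  [x≤a] with R_A=-7/15, M_A=-7/3 = ((-7/15)·4³/6 - (-7/3)·4²/2)/50000 = 77/281250 m
Load 4 — applied couple M₀=-19 kN·m at a=15 m (b=L-a=5):
  y_4 = (R_Ax³/6 - M_Ax²/2)/EI  [x≤a] with R_A=-171/160, M_A=-95/16 = ((-171/160)·4³/6 - (-95/16)·4²/2)/50000 = 361/500000 m
Superposition: y = Σ y_i = -1055867/22500000 m ≈ -0.046927 m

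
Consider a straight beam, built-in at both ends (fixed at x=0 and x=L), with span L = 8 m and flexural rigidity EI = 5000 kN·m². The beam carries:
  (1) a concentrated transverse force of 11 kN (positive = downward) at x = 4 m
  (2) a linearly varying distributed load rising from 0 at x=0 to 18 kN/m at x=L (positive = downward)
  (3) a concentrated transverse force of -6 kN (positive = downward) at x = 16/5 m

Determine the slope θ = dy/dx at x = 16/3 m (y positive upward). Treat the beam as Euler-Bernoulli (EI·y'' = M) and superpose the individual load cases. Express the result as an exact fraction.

Load 1 — point force P=11 kN at a=4 m (b=L-a=4):
  θ_1 = Pa²(L-x)(2bL-(3b+a)(L-x))/(2L³EI)  [x>a] = 11·4²·(8-(16/3))·(2·4·8-(3·4+4)·(8-(16/3)))/(2·8³·5000) = 11/5625 rad
Load 2 — triangular load w₀=18 kN/m (0→w₀ over full span):
  θ_2 = -w₀(2x(L-x)(L-2x)(x+2L)+x²(L-x)²)/(120LEI) = -18·(2·(16/3)·(8-(16/3))·(8-2·(16/3))·((16/3)+2·8)+(16/3)²·(8-(16/3))²)/(120·8·5000) = 448/84375 rad
Load 3 — point force P=-6 kN at a=16/5 m (b=L-a=24/5):
  θ_3 = Pa²(L-x)(2bL-(3b+a)(L-x))/(2L³EI)  [x>a] = (-6)·(16/5)²·(8-(16/3))·(2·(24/5)·8-(3·(24/5)+(16/5))·(8-(16/3)))/(2·8³·5000) = -224/234375 rad
Superposition: θ = Σ θ_i = 13309/2109375 rad ≈ 0.006309 rad

θ(16/3) = 13309/2109375 rad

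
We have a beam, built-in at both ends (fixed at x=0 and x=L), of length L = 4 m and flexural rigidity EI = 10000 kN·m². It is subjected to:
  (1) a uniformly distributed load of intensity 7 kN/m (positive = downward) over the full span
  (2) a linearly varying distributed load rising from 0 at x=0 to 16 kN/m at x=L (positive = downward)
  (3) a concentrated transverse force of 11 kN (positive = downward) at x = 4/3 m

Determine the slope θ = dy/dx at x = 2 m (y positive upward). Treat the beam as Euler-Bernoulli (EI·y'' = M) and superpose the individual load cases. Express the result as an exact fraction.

Load 1 — uniform load w=7 kN/m over full span:
  θ_1 = -wx(L-x)(L-2x)/(12EI) = -7·2·(4-2)·(4-2·2)/(12·10000) = 0 rad
Load 2 — triangular load w₀=16 kN/m (0→w₀ over full span):
  θ_2 = -w₀(2x(L-x)(L-2x)(x+2L)+x²(L-x)²)/(120LEI) = -16·(2·2·(4-2)·(4-2·2)·(2+2·4)+2²·(4-2)²)/(120·4·10000) = -1/18750 rad
Load 3 — point force P=11 kN at a=4/3 m (b=L-a=8/3):
  θ_3 = Pa²(L-x)(2bL-(3b+a)(L-x))/(2L³EI)  [x>a] = 11·(4/3)²·(4-2)·(2·(8/3)·4-(3·(8/3)+(4/3))·(4-2))/(2·4³·10000) = 11/135000 rad
Superposition: θ = Σ θ_i = 19/675000 rad ≈ 0.000028 rad

θ(2) = 19/675000 rad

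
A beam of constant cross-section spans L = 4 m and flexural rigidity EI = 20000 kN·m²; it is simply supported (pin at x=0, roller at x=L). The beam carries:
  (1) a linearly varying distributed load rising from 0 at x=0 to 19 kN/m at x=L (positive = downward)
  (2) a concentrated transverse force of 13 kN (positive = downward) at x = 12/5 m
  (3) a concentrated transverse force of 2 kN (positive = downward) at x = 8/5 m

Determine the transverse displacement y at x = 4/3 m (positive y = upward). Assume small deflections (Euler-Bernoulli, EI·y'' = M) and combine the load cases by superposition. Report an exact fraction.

y(4/3) = -120802/56953125 m

Load 1 — triangular load w₀=19 kN/m (0→w₀ over full span):
  y_1 = -w₀x(7L⁴-10L²x²+3x⁴)/(360LEI) = -19·(4/3)·(7·4⁴-10·4²·(4/3)²+3·(4/3)⁴)/(360·4·20000) = -608/455625 m
Load 2 — point force P=13 kN at a=12/5 m (b=L-a=8/5):
  y_2 = -Pbx(L²-b²-x²)/(6LEI)  [x≤a] = -13·(8/5)·(4/3)·(4²-(8/5)²-(4/3)²)/(6·4·20000) = -4264/6328125 m
Load 3 — point force P=2 kN at a=8/5 m (b=L-a=12/5):
  y_3 = -Pbx(L²-b²-x²)/(6LEI)  [x≤a] = -2·(12/5)·(4/3)·(4²-(12/5)²-(4/3)²)/(6·4·20000) = -238/2109375 m
Superposition: y = Σ y_i = -120802/56953125 m ≈ -0.002121 m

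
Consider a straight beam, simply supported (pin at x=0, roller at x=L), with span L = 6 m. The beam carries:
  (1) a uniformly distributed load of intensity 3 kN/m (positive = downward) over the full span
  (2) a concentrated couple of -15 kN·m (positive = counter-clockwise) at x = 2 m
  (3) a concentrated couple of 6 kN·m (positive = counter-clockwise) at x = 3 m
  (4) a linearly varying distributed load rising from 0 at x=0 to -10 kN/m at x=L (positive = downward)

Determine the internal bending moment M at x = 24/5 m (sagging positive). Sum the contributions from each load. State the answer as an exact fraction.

Load 1 — uniform load w=3 kN/m over full span:
  M_1 = wx(L-x)/2 = 3·(24/5)·(6-(24/5))/2 = 216/25 kN·m
Load 2 — applied couple M₀=-15 kN·m at a=2 m (b=L-a=4):
  M_2 = M₀x/L - M₀  [x>a] = (-15)·(24/5)/6 - (-15) = 3 kN·m
Load 3 — applied couple M₀=6 kN·m at a=3 m (b=L-a=3):
  M_3 = M₀x/L - M₀  [x>a] = 6·(24/5)/6 - 6 = -6/5 kN·m
Load 4 — triangular load w₀=-10 kN/m (0→w₀ over full span):
  M_4 = w₀Lx/6 - w₀x³/(6L) = (-10)·6·(24/5)/6 - (-10)·(24/5)³/(6·6) = -432/25 kN·m
Superposition: M = Σ M_i = -171/25 kN·m ≈ -6.840000 kN·m

M(24/5) = -171/25 kN·m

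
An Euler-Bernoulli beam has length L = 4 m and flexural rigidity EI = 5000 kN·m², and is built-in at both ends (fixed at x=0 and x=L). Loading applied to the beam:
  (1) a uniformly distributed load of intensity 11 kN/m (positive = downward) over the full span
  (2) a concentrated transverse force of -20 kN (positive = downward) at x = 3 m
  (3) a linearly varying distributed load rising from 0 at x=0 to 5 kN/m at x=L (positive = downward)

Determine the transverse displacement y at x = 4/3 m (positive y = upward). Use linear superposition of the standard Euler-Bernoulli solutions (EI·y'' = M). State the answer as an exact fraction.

Load 1 — uniform load w=11 kN/m over full span:
  y_1 = -wx²(L-x)²/(24EI) = -11·(4/3)²·(4-(4/3))²/(24·5000) = -176/151875 m
Load 2 — point force P=-20 kN at a=3 m (b=L-a=1):
  y_2 = -Pb²x²(3aL-(3a+b)x)/(6L³EI)  [x≤a] = -(-20)·1²·(4/3)²·(3·3·4-(3·3+1)·(4/3))/(6·4³·5000) = 17/40500 m
Load 3 — triangular load w₀=5 kN/m (0→w₀ over full span):
  y_3 = -w₀x²(L-x)²(x+2L)/(120LEI) = -5·(4/3)²·(4-(4/3))²·((4/3)+2·4)/(120·4·5000) = -112/455625 m
Superposition: y = Σ y_i = -359/364500 m ≈ -0.000985 m

y(4/3) = -359/364500 m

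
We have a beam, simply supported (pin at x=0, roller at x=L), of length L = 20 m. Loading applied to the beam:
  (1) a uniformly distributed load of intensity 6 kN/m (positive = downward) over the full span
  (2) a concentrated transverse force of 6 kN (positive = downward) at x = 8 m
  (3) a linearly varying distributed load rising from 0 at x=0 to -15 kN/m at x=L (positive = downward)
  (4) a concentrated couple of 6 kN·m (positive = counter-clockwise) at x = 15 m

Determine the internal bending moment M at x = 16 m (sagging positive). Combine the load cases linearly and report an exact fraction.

Load 1 — uniform load w=6 kN/m over full span:
  M_1 = wx(L-x)/2 = 6·16·(20-16)/2 = 192 kN·m
Load 2 — point force P=6 kN at a=8 m (b=L-a=12):
  M_2 = Pa(L-x)/L  [x>a] = 6·8·(20-16)/20 = 48/5 kN·m
Load 3 — triangular load w₀=-15 kN/m (0→w₀ over full span):
  M_3 = w₀Lx/6 - w₀x³/(6L) = (-15)·20·16/6 - (-15)·16³/(6·20) = -288 kN·m
Load 4 — applied couple M₀=6 kN·m at a=15 m (b=L-a=5):
  M_4 = M₀x/L - M₀  [x>a] = 6·16/20 - 6 = -6/5 kN·m
Superposition: M = Σ M_i = -438/5 kN·m ≈ -87.600000 kN·m

M(16) = -438/5 kN·m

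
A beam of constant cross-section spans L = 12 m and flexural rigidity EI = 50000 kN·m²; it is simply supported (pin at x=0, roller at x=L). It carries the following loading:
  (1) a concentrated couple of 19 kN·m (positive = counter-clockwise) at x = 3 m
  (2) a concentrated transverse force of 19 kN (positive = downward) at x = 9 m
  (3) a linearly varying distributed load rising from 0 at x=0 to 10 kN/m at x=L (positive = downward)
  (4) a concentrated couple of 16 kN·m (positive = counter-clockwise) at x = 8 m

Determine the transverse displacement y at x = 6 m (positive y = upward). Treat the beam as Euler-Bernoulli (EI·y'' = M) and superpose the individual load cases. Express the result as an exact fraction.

Load 1 — applied couple M₀=19 kN·m at a=3 m (b=L-a=9):
  y_1 = (M₀x³/(6L)-M₀(x-a)²/2+C₁x)/EI  [x>a] with C₁=M₀(3b²-L²)/(6L)=209/8 = (19·6³/(6·12)-19·(6-3)²/2+(209/8)·6)/50000 = 513/200000 m
Load 2 — point force P=19 kN at a=9 m (b=L-a=3):
  y_2 = -Pbx(L²-b²-x²)/(6LEI)  [x≤a] = -19·3·6·(12²-3²-6²)/(6·12·50000) = -1881/200000 m
Load 3 — triangular load w₀=10 kN/m (0→w₀ over full span):
  y_3 = -w₀x(7L⁴-10L²x²+3x⁴)/(360LEI) = -10·6·(7·12⁴-10·12²·6²+3·6⁴)/(360·12·50000) = -27/1000 m
Load 4 — applied couple M₀=16 kN·m at a=8 m (b=L-a=4):
  y_4 = (M₀x³/(6L)+C₁x)/EI  [x≤a] with C₁=M₀(3b²-L²)/(6L)=-64/3 = (16·6³/(6·12)+(-64/3)·6)/50000 = -1/625 m
Superposition: y = Σ y_i = -443/12500 m ≈ -0.035440 m

y(6) = -443/12500 m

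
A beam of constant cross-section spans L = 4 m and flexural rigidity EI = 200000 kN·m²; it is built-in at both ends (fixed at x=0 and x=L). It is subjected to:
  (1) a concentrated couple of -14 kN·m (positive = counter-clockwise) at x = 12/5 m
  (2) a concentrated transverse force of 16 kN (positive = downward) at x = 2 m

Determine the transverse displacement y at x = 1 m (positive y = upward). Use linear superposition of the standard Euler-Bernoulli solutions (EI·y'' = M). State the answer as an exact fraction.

y(1) = -19/3000000 m

Load 1 — applied couple M₀=-14 kN·m at a=12/5 m (b=L-a=8/5):
  y_1 = (R_Ax³/6 - M_Ax²/2)/EI  [x≤a] with R_A=-126/25, M_A=-112/25 = ((-126/25)·1³/6 - (-112/25)·1²/2)/200000 = 7/1000000 m
Load 2 — point force P=16 kN at a=2 m (b=L-a=2):
  y_2 = -Pb²x²(3aL-(3a+b)x)/(6L³EI)  [x≤a] = -16·2²·1²·(3·2·4-(3·2+2)·1)/(6·4³·200000) = -1/75000 m
Superposition: y = Σ y_i = -19/3000000 m ≈ -0.000006 m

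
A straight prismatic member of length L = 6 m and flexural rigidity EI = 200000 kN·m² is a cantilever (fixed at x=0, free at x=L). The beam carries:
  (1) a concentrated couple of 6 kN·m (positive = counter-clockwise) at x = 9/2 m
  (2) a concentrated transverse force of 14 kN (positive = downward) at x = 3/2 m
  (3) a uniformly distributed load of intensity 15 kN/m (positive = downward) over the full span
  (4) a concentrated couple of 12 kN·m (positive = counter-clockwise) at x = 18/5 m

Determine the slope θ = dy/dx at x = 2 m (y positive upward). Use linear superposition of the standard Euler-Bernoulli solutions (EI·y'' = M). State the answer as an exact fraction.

Load 1 — applied couple M₀=6 kN·m at a=9/2 m (b=L-a=3/2):
  θ_1 = M₀x/EI  [x≤a] = 6·2/200000 = 3/50000 rad
Load 2 — point force P=14 kN at a=3/2 m (b=L-a=9/2):
  θ_2 = -Pa²/(2EI)  [x>a] = -14·(3/2)²/(2·200000) = -63/800000 rad
Load 3 — uniform load w=15 kN/m over full span:
  θ_3 = -wx(x²-3Lx+3L²)/(6EI) = -15·2·(2²-3·6·2+3·6²)/(6·200000) = -19/10000 rad
Load 4 — applied couple M₀=12 kN·m at a=18/5 m (b=L-a=12/5):
  θ_4 = M₀x/EI  [x≤a] = 12·2/200000 = 3/25000 rad
Superposition: θ = Σ θ_i = -1439/800000 rad ≈ -0.001799 rad

θ(2) = -1439/800000 rad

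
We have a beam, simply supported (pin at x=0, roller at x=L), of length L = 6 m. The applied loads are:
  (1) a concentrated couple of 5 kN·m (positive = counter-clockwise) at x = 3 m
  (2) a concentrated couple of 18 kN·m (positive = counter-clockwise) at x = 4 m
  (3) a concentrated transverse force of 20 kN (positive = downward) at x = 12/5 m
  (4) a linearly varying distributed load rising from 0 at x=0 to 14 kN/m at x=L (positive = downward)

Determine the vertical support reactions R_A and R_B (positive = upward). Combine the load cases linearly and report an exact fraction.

R_A = 179/6 kN, R_B = 193/6 kN

Load 1 — applied couple M₀=5 kN·m at a=3 m (b=L-a=3):
  R_A = M₀/L = 5/6 kN
  R_B = -M₀/L = -5/6 kN
Load 2 — applied couple M₀=18 kN·m at a=4 m (b=L-a=2):
  R_A = M₀/L = 18/6 = 3 kN
  R_B = -M₀/L = -18/6 = -3 kN
Load 3 — point force P=20 kN at a=12/5 m (b=L-a=18/5):
  R_A = Pb/L = 20·(18/5)/6 = 12 kN
  R_B = Pa/L = 20·(12/5)/6 = 8 kN
Load 4 — triangular load w₀=14 kN/m (0→w₀ over full span):
  R_A = w₀L/6 = 14·6/6 = 14 kN
  R_B = w₀L/3 = 14·6/3 = 28 kN
Superposition: R_A = 179/6 kN, R_B = 193/6 kN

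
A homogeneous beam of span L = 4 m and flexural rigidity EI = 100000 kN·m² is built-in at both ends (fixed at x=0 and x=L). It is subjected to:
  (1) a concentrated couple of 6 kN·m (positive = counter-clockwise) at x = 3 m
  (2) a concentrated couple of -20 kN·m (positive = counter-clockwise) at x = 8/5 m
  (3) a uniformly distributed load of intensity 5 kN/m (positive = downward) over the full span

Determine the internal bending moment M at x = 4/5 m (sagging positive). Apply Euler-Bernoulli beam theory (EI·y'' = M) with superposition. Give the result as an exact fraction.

Load 1 — applied couple M₀=6 kN·m at a=3 m (b=L-a=1):
  M_1 = R_Ax - M_A  [x≤a] with R_A=27/16, M_A=15/8 = (27/16)·(4/5) - (15/8) = -21/40 kN·m
Load 2 — applied couple M₀=-20 kN·m at a=8/5 m (b=L-a=12/5):
  M_2 = R_Ax - M_A  [x≤a] with R_A=-36/5, M_A=-12/5 = (-36/5)·(4/5) - (-12/5) = -84/25 kN·m
Load 3 — uniform load w=5 kN/m over full span:
  M_3 = wLx/2 - wL²/12 - wx²/2 = 5·4·(4/5)/2 - 5·4²/12 - 5·(4/5)²/2 = -4/15 kN·m
Superposition: M = Σ M_i = -2491/600 kN·m ≈ -4.151667 kN·m

M(4/5) = -2491/600 kN·m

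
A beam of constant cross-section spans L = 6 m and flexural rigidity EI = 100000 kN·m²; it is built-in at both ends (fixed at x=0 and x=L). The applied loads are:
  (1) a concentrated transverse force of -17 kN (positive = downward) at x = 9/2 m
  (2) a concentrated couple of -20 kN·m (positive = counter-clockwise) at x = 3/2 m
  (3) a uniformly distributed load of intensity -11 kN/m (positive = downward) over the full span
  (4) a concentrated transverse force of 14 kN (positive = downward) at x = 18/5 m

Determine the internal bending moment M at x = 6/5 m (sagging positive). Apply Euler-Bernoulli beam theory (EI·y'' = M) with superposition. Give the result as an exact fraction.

Load 1 — point force P=-17 kN at a=9/2 m (b=L-a=3/2):
  M_1 = Pb²(3a+b)x/L³ - Pab²/L²  [x≤a] = (-17)·(3/2)²·(3·(9/2)+(3/2))·(6/5)/6³ - (-17)·(9/2)·(3/2)²/6² = 51/32 kN·m
Load 2 — applied couple M₀=-20 kN·m at a=3/2 m (b=L-a=9/2):
  M_2 = R_Ax - M_A  [x≤a] with R_A=-15/4, M_A=15/4 = (-15/4)·(6/5) - (15/4) = -33/4 kN·m
Load 3 — uniform load w=-11 kN/m over full span:
  M_3 = wLx/2 - wL²/12 - wx²/2 = (-11)·6·(6/5)/2 - (-11)·6²/12 - (-11)·(6/5)²/2 = 33/25 kN·m
Load 4 — point force P=14 kN at a=18/5 m (b=L-a=12/5):
  M_4 = Pb²(3a+b)x/L³ - Pab²/L²  [x≤a] = 14·(12/5)²·(3·(18/5)+(12/5))·(6/5)/6³ - 14·(18/5)·(12/5)²/6² = -1344/625 kN·m
Superposition: M = Σ M_i = -149733/20000 kN·m ≈ -7.486650 kN·m

M(6/5) = -149733/20000 kN·m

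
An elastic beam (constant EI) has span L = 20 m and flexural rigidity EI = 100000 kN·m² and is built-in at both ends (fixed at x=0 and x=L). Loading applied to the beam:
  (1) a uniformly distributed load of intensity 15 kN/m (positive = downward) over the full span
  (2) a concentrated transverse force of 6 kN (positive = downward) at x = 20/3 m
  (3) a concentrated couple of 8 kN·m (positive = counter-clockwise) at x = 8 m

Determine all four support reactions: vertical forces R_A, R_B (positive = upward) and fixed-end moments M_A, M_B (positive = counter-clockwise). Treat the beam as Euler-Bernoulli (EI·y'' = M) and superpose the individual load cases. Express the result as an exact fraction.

Load 1 — uniform load w=15 kN/m over full span:
  R_A = wL/2 = 15·20/2 = 150 kN
  M_A = wL²/12 = 15·20²/12 = 500 kN·m
  R_B = wL/2 = 15·20/2 = 150 kN
  M_B = -wL²/12 = -15·20²/12 = -500 kN·m
Load 2 — point force P=6 kN at a=20/3 m (b=L-a=40/3):
  R_A = Pb²(3a+b)/L³ = 6·(40/3)²·(3·(20/3)+(40/3))/20³ = 40/9 kN
  M_A = Pab²/L² = 6·(20/3)·(40/3)²/20² = 160/9 kN·m
  R_B = Pa²(a+3b)/L³ = 6·(20/3)²·((20/3)+3·(40/3))/20³ = 14/9 kN
  M_B = -Pa²b/L² = -6·(20/3)²·(40/3)/20² = -80/9 kN·m
Load 3 — applied couple M₀=8 kN·m at a=8 m (b=L-a=12):
  R_A = 6M₀ab/L³ = 6·8·8·12/20³ = 72/125 kN
  M_A = M₀b(2a-b)/L² = 8·12·(2·8-12)/20² = 24/25 kN·m
  R_B = -6M₀ab/L³ = -6·8·8·12/20³ = -72/125 kN
  M_B = M₀a(2b-a)/L² = 8·8·(2·12-8)/20² = 64/25 kN·m
Superposition: R_A = 174398/1125 kN, M_A = 116716/225 kN·m, R_B = 169852/1125 kN, M_B = -113924/225 kN·m

R_A = 174398/1125 kN, M_A = 116716/225 kN·m, R_B = 169852/1125 kN, M_B = -113924/225 kN·m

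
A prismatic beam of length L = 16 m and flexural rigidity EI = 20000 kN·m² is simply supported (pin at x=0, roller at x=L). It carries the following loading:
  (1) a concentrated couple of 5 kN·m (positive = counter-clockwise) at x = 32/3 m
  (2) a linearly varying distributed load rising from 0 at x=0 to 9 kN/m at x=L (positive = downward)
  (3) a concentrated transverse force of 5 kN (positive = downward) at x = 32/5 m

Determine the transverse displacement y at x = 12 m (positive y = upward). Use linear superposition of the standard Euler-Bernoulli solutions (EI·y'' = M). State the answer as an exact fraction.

Load 1 — applied couple M₀=5 kN·m at a=32/3 m (b=L-a=16/3):
  y_1 = (M₀x³/(6L)-M₀(x-a)²/2+C₁x)/EI  [x>a] with C₁=M₀(3b²-L²)/(6L)=-80/9 = (5·12³/(6·16)-5·(12-(32/3))²/2+(-80/9)·12)/20000 = -19/18000 m
Load 2 — triangular load w₀=9 kN/m (0→w₀ over full span):
  y_2 = -w₀x(7L⁴-10L²x²+3x⁴)/(360LEI) = -9·12·(7·16⁴-10·16²·12²+3·12⁴)/(360·16·20000) = -357/2500 m
Load 3 — point force P=5 kN at a=32/5 m (b=L-a=48/5):
  y_3 = -Pa(L-x)(2Lx-a²-x²)/(6LEI)  [x>a] = -5·(32/5)·(16-12)·(2·16·12-(32/5)²-12²)/(6·16·20000) = -622/46875 m
Superposition: y = Σ y_i = -353531/2250000 m ≈ -0.157125 m

y(12) = -353531/2250000 m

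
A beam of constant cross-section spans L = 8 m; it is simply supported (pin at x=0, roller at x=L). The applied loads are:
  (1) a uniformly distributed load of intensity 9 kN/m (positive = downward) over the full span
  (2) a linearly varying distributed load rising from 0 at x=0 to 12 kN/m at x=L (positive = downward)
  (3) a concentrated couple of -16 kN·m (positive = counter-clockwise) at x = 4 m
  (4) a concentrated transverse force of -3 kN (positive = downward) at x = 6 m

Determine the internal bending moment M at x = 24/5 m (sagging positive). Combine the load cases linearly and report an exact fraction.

Load 1 — uniform load w=9 kN/m over full span:
  M_1 = wx(L-x)/2 = 9·(24/5)·(8-(24/5))/2 = 1728/25 kN·m
Load 2 — triangular load w₀=12 kN/m (0→w₀ over full span):
  M_2 = w₀Lx/6 - w₀x³/(6L) = 12·8·(24/5)/6 - 12·(24/5)³/(6·8) = 6144/125 kN·m
Load 3 — applied couple M₀=-16 kN·m at a=4 m (b=L-a=4):
  M_3 = M₀x/L - M₀  [x>a] = (-16)·(24/5)/8 - (-16) = 32/5 kN·m
Load 4 — point force P=-3 kN at a=6 m (b=L-a=2):
  M_4 = Pbx/L  [x≤a] = (-3)·2·(24/5)/8 = -18/5 kN·m
Superposition: M = Σ M_i = 15134/125 kN·m ≈ 121.072000 kN·m

M(24/5) = 15134/125 kN·m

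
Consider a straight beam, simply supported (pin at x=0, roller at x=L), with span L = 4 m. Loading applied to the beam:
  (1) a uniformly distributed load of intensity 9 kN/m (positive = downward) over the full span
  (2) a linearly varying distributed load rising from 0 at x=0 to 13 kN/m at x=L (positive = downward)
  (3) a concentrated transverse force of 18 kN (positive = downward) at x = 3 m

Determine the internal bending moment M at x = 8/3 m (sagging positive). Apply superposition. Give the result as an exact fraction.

Load 1 — uniform load w=9 kN/m over full span:
  M_1 = wx(L-x)/2 = 9·(8/3)·(4-(8/3))/2 = 16 kN·m
Load 2 — triangular load w₀=13 kN/m (0→w₀ over full span):
  M_2 = w₀Lx/6 - w₀x³/(6L) = 13·4·(8/3)/6 - 13·(8/3)³/(6·4) = 1040/81 kN·m
Load 3 — point force P=18 kN at a=3 m (b=L-a=1):
  M_3 = Pbx/L  [x≤a] = 18·1·(8/3)/4 = 12 kN·m
Superposition: M = Σ M_i = 3308/81 kN·m ≈ 40.839506 kN·m

M(8/3) = 3308/81 kN·m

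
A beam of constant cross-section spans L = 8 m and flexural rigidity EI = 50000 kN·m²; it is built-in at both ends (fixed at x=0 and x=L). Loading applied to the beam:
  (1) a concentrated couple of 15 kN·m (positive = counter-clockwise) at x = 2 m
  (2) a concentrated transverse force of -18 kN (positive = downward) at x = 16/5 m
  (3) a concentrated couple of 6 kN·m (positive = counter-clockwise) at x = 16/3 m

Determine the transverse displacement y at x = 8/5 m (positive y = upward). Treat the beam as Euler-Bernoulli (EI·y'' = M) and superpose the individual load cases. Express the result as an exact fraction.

y(8/5) = 509581/1171875000 m

Load 1 — applied couple M₀=15 kN·m at a=2 m (b=L-a=6):
  y_1 = (R_Ax³/6 - M_Ax²/2)/EI  [x≤a] with R_A=135/64, M_A=-45/16 = ((135/64)·(8/5)³/6 - (-45/16)·(8/5)²/2)/50000 = 63/625000 m
Load 2 — point force P=-18 kN at a=16/5 m (b=L-a=24/5):
  y_2 = -Pb²x²(3aL-(3a+b)x)/(6L³EI)  [x≤a] = -(-18)·(24/5)²·(8/5)²·(3·(16/5)·8-(3·(16/5)+(24/5))·(8/5))/(6·8³·50000) = 18144/48828125 m
Load 3 — applied couple M₀=6 kN·m at a=16/3 m (b=L-a=8/3):
  y_3 = (R_Ax³/6 - M_Ax²/2)/EI  [x≤a] with R_A=1, M_A=2 = (1·(8/5)³/6 - 2·(8/5)²/2)/50000 = -44/1171875 m
Superposition: y = Σ y_i = 509581/1171875000 m ≈ 0.000435 m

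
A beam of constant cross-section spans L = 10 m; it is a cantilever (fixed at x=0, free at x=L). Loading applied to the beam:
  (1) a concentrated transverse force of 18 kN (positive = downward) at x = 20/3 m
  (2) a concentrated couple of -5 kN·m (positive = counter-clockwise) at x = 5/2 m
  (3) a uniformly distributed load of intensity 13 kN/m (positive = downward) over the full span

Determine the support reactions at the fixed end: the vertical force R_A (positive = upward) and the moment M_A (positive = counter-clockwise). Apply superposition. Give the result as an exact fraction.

Load 1 — point force P=18 kN at a=20/3 m (b=L-a=10/3):
  R_A = P = 18 kN
  M_A = Pa = 18·(20/3) = 120 kN·m
Load 2 — applied couple M₀=-5 kN·m at a=5/2 m (b=L-a=15/2):
  R_A = 0 kN
  M_A = -M₀ = -(-5) = 5 kN·m
Load 3 — uniform load w=13 kN/m over full span:
  R_A = wL = 13·10 = 130 kN
  M_A = wL²/2 = 13·10²/2 = 650 kN·m
Superposition: R_A = 148 kN, M_A = 775 kN·m

R_A = 148 kN, M_A = 775 kN·m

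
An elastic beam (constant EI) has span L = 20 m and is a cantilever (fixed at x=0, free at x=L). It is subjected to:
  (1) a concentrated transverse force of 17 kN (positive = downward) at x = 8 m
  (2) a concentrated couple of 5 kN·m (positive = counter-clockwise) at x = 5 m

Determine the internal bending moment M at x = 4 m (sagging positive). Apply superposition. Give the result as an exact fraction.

Load 1 — point force P=17 kN at a=8 m (b=L-a=12):
  M_1 = -P(a-x)  [x≤a] = -17·(8-4) = -68 kN·m
Load 2 — applied couple M₀=5 kN·m at a=5 m (b=L-a=15):
  M_2 = M₀  [x≤a] = 5 = 5 kN·m
Superposition: M = Σ M_i = -63 kN·m ≈ -63.000000 kN·m

M(4) = -63 kN·m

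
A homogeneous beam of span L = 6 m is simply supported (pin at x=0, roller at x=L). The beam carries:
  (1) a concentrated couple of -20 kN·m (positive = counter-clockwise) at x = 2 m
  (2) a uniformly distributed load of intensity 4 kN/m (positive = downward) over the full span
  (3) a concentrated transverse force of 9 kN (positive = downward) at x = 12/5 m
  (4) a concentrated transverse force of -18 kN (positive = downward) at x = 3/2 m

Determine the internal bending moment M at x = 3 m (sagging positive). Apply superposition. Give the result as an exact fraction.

M(3) = 253/10 kN·m

Load 1 — applied couple M₀=-20 kN·m at a=2 m (b=L-a=4):
  M_1 = M₀x/L - M₀  [x>a] = (-20)·3/6 - (-20) = 10 kN·m
Load 2 — uniform load w=4 kN/m over full span:
  M_2 = wx(L-x)/2 = 4·3·(6-3)/2 = 18 kN·m
Load 3 — point force P=9 kN at a=12/5 m (b=L-a=18/5):
  M_3 = Pa(L-x)/L  [x>a] = 9·(12/5)·(6-3)/6 = 54/5 kN·m
Load 4 — point force P=-18 kN at a=3/2 m (b=L-a=9/2):
  M_4 = Pa(L-x)/L  [x>a] = (-18)·(3/2)·(6-3)/6 = -27/2 kN·m
Superposition: M = Σ M_i = 253/10 kN·m ≈ 25.300000 kN·m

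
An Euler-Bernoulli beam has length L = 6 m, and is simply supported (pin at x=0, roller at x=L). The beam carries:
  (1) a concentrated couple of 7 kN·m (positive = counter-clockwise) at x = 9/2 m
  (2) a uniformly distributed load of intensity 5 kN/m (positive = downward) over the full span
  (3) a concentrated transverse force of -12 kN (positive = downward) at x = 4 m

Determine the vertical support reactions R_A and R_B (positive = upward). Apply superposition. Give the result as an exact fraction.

R_A = 73/6 kN, R_B = 35/6 kN

Load 1 — applied couple M₀=7 kN·m at a=9/2 m (b=L-a=3/2):
  R_A = M₀/L = 7/6 kN
  R_B = -M₀/L = -7/6 kN
Load 2 — uniform load w=5 kN/m over full span:
  R_A = wL/2 = 5·6/2 = 15 kN
  R_B = wL/2 = 5·6/2 = 15 kN
Load 3 — point force P=-12 kN at a=4 m (b=L-a=2):
  R_A = Pb/L = (-12)·2/6 = -4 kN
  R_B = Pa/L = (-12)·4/6 = -8 kN
Superposition: R_A = 73/6 kN, R_B = 35/6 kN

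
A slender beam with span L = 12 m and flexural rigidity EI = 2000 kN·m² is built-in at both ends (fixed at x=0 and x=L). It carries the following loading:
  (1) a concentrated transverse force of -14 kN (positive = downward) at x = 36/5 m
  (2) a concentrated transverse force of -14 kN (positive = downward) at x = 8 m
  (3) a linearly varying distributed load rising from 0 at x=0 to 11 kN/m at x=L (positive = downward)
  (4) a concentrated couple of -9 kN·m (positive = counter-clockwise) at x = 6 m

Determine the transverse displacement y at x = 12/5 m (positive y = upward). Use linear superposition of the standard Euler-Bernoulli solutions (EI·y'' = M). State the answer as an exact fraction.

y(12/5) = -951403/46875000 m

Load 1 — point force P=-14 kN at a=36/5 m (b=L-a=24/5):
  y_1 = -Pb²x²(3aL-(3a+b)x)/(6L³EI)  [x≤a] = -(-14)·(24/5)²·(12/5)²·(3·(36/5)·12-(3·(36/5)+(24/5))·(12/5))/(6·12³·2000) = 34272/1953125 m
Load 2 — point force P=-14 kN at a=8 m (b=L-a=4):
  y_2 = -Pb²x²(3aL-(3a+b)x)/(6L³EI)  [x≤a] = -(-14)·4²·(12/5)²·(3·8·12-(3·8+4)·(12/5))/(6·12³·2000) = 644/46875 m
Load 3 — triangular load w₀=11 kN/m (0→w₀ over full span):
  y_3 = -w₀x²(L-x)²(x+2L)/(120LEI) = -11·(12/5)²·(12-(12/5))²·((12/5)+2·12)/(120·12·2000) = -104544/1953125 m
Load 4 — applied couple M₀=-9 kN·m at a=6 m (b=L-a=6):
  y_4 = (R_Ax³/6 - M_Ax²/2)/EI  [x≤a] with R_A=-9/8, M_A=-9/4 = ((-9/8)·(12/5)³/6 - (-9/4)·(12/5)²/2)/2000 = 243/125000 m
Superposition: y = Σ y_i = -951403/46875000 m ≈ -0.020297 m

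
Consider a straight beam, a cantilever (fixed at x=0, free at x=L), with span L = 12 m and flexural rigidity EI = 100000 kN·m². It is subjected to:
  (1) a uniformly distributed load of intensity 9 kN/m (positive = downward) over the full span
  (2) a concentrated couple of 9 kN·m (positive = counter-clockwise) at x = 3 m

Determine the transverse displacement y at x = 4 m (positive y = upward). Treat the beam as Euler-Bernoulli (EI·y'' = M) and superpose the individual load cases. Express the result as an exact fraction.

y(4) = -8121/200000 m

Load 1 — uniform load w=9 kN/m over full span:
  y_1 = -wx²(x²-4Lx+6L²)/(24EI) = -9·4²·(4²-4·12·4+6·12²)/(24·100000) = -129/3125 m
Load 2 — applied couple M₀=9 kN·m at a=3 m (b=L-a=9):
  y_2 = M₀a(2x-a)/(2EI)  [x>a] = 9·3·(2·4-3)/(2·100000) = 27/40000 m
Superposition: y = Σ y_i = -8121/200000 m ≈ -0.040605 m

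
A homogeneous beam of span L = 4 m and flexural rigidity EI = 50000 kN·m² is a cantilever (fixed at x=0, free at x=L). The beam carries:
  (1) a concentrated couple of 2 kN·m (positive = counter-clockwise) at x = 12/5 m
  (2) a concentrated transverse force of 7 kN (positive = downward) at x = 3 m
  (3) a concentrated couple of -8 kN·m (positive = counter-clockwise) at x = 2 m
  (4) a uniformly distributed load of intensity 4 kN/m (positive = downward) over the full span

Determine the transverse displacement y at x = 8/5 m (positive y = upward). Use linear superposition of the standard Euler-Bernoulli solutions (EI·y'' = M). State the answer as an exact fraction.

Load 1 — applied couple M₀=2 kN·m at a=12/5 m (b=L-a=8/5):
  y_1 = M₀x²/(2EI)  [x≤a] = 2·(8/5)²/(2·50000) = 4/78125 m
Load 2 — point force P=7 kN at a=3 m (b=L-a=1):
  y_2 = -Px²(3a-x)/(6EI)  [x≤a] = -7·(8/5)²·(3·3-(8/5))/(6·50000) = -518/1171875 m
Load 3 — applied couple M₀=-8 kN·m at a=2 m (b=L-a=2):
  y_3 = M₀x²/(2EI)  [x≤a] = (-8)·(8/5)²/(2·50000) = -16/78125 m
Load 4 — uniform load w=4 kN/m over full span:
  y_4 = -wx²(x²-4Lx+6L²)/(24EI) = -4·(8/5)²·((8/5)²-4·4·(8/5)+6·4²)/(24·50000) = -1216/1953125 m
Superposition: y = Σ y_i = -7138/5859375 m ≈ -0.001218 m

y(8/5) = -7138/5859375 m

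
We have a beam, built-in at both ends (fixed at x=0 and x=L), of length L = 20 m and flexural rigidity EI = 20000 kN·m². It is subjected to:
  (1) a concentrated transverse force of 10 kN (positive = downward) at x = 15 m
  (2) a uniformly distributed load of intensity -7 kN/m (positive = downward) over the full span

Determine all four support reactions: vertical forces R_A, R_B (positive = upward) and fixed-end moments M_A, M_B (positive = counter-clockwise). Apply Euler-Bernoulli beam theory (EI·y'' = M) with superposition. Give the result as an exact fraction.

R_A = -1095/16 kN, M_A = -5375/24 kN·m, R_B = -985/16 kN, M_B = 4925/24 kN·m

Load 1 — point force P=10 kN at a=15 m (b=L-a=5):
  R_A = Pb²(3a+b)/L³ = 10·5²·(3·15+5)/20³ = 25/16 kN
  M_A = Pab²/L² = 10·15·5²/20² = 75/8 kN·m
  R_B = Pa²(a+3b)/L³ = 10·15²·(15+3·5)/20³ = 135/16 kN
  M_B = -Pa²b/L² = -10·15²·5/20² = -225/8 kN·m
Load 2 — uniform load w=-7 kN/m over full span:
  R_A = wL/2 = (-7)·20/2 = -70 kN
  M_A = wL²/12 = (-7)·20²/12 = -700/3 kN·m
  R_B = wL/2 = (-7)·20/2 = -70 kN
  M_B = -wL²/12 = -(-7)·20²/12 = 700/3 kN·m
Superposition: R_A = -1095/16 kN, M_A = -5375/24 kN·m, R_B = -985/16 kN, M_B = 4925/24 kN·m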